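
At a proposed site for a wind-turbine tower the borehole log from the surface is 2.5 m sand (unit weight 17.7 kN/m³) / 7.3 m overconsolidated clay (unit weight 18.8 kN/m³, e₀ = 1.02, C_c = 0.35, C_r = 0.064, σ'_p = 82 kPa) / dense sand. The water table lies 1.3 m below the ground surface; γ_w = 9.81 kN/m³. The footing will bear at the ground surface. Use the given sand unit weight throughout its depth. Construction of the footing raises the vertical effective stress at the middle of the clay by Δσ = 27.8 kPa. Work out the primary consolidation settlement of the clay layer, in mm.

Mid-depth of clay below the ground surface: z = 2.5 + 7.3/2 = 6.15 m.
Total vertical stress at mid-clay: σ_v = 17.7×2.5 + 18.8×3.65 = 112.87 kPa.
Pore pressure: u = 9.81×(6.15 − 1.3) = 47.578 kPa.
Initial effective stress: σ'_0 = σ_v − u = 112.87 − 47.578 = 65.292 kPa.
Final effective stress: σ'_f = 65.292 + 27.8 = 93.092 kPa.
σ'_f = 93.092 > σ'_p = 82 kPa, so the stress path crosses the preconsolidation pressure — recompression up to σ'_p, then virgin compression beyond:
S_c = H/(1+e₀)·[C_r·log₁₀(σ'_p/σ'_0) + C_c·log₁₀(σ'_f/σ'_p)]
    = 7.3/2.02 × [0.064×log₁₀(82/65.292) + 0.35×log₁₀(93.092/82)]
    = 3.6139 × [0.006333 + 0.019284] = 0.09258 m

S_c ≈ 92.6 mm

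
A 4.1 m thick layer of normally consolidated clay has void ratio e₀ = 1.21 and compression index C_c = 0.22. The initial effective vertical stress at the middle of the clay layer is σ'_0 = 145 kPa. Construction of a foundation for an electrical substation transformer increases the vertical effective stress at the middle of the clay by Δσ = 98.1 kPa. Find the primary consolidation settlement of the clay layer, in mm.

S_c ≈ 91.6 mm

Final effective stress: σ'_f = σ'_0 + Δσ = 145 + 98.1 = 243.1 kPa.
Normally consolidated clay, so the full stress increment lies on the virgin compression line:
S_c = C_c·H/(1+e₀)·log₁₀(σ'_f/σ'_0) = 0.22×4.1/(1+1.21)×log₁₀(243.1/145)
    = 0.40814 × 0.22442 = 0.09159 m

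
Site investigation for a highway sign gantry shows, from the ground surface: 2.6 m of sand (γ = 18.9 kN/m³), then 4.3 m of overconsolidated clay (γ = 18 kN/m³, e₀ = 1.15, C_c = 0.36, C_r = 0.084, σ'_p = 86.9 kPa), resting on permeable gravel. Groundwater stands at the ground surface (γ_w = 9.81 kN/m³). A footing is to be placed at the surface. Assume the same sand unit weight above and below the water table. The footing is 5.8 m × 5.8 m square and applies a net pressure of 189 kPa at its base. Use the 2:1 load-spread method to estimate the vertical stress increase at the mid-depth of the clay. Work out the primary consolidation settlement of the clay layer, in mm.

S_c ≈ 93.1 mm

Mid-depth of clay below the ground surface: z = 2.6 + 4.3/2 = 4.75 m.
Total vertical stress at mid-clay: σ_v = 18.9×2.6 + 18×2.15 = 87.84 kPa.
Pore pressure: u = 9.81×(4.75 − 0) = 46.598 kPa.
Initial effective stress: σ'_0 = σ_v − u = 87.84 − 46.598 = 41.242 kPa.
Stress increase at mid-clay by the 2:1 spreading method:
Δσ = qBL/((B+z)(L+z)) = 189×5.8×5.8/((5.8+4.75)(5.8+4.75)) = 57.123 kPa
Final effective stress: σ'_f = 41.242 + 57.123 = 98.365 kPa.
σ'_f = 98.365 > σ'_p = 86.9 kPa, so the stress path crosses the preconsolidation pressure — recompression up to σ'_p, then virgin compression beyond:
S_c = H/(1+e₀)·[C_r·log₁₀(σ'_p/σ'_0) + C_c·log₁₀(σ'_f/σ'_p)]
    = 4.3/2.15 × [0.084×log₁₀(86.9/41.242) + 0.36×log₁₀(98.365/86.9)]
    = 2 × [0.027189 + 0.019375] = 0.09313 m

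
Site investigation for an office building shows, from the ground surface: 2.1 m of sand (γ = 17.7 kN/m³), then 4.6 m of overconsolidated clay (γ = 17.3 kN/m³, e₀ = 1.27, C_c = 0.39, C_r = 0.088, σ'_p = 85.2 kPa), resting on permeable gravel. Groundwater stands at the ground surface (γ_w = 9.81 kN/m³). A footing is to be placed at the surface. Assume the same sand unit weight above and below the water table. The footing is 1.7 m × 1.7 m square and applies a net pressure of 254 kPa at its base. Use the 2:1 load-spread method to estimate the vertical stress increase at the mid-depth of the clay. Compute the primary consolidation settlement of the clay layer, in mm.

Mid-depth of clay below the ground surface: z = 2.1 + 4.6/2 = 4.4 m.
Total vertical stress at mid-clay: σ_v = 17.7×2.1 + 17.3×2.3 = 76.96 kPa.
Pore pressure: u = 9.81×(4.4 − 0) = 43.164 kPa.
Initial effective stress: σ'_0 = σ_v − u = 76.96 − 43.164 = 33.796 kPa.
Stress increase at mid-clay by the 2:1 spreading method:
Δσ = qBL/((B+z)(L+z)) = 254×1.7×1.7/((1.7+4.4)(1.7+4.4)) = 19.727 kPa
Final effective stress: σ'_f = 33.796 + 19.727 = 53.523 kPa.
σ'_f = 53.523 ≤ σ'_p = 85.2 kPa, so the clay remains overconsolidated and only the recompression index applies:
S_c = C_r·H/(1+e₀)·log₁₀(σ'_f/σ'_0) = 0.088×4.6/2.27×log₁₀(53.523/33.796)
    = 0.17832 × 0.19968 = 0.03561 m

S_c ≈ 35.6 mm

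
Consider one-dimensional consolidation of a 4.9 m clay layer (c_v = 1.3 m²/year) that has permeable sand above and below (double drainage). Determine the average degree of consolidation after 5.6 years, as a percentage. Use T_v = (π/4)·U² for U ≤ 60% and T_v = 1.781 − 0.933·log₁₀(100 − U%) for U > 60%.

U ≈ 95.9 %

Drainage path length: H_d = H/2 = 2.45 m (double drainage).
T_v = c_v·t/H_d² = 1.3×5.6/2.45² = 1.2128.
T_v = 1.2128 corresponds to the U > 60% branch:
U = 1 − 10^((1.781 − T_v)/0.933)/100 = 0.9594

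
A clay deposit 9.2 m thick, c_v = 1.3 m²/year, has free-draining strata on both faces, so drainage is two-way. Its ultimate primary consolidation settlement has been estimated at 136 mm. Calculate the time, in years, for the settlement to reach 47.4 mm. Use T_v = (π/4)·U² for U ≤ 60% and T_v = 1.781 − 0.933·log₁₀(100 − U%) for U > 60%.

t ≈ 1.55 years

Drainage path length: H_d = H/2 = 4.6 m (double drainage).
U = S(t)/S_ult = 47.4/136 = 0.3485.
U ≤ 60%: T_v = (π/4)·U² = (π/4)×0.34853² = 0.095404.
t = T_v·H_d²/c_v = 0.095404×4.6²/1.3 = 1.553 years.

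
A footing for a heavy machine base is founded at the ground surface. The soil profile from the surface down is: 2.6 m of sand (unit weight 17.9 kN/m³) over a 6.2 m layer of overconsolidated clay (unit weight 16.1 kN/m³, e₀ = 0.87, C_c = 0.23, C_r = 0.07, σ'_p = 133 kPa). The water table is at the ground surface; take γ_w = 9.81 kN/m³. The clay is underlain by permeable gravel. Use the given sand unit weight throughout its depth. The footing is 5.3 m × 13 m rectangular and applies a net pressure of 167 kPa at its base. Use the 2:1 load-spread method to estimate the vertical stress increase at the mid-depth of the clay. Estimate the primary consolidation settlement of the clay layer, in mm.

Mid-depth of clay below the ground surface: z = 2.6 + 6.2/2 = 5.7 m.
Total vertical stress at mid-clay: σ_v = 17.9×2.6 + 16.1×3.1 = 96.45 kPa.
Pore pressure: u = 9.81×(5.7 − 0) = 55.917 kPa.
Initial effective stress: σ'_0 = σ_v − u = 96.45 − 55.917 = 40.533 kPa.
Stress increase at mid-clay by the 2:1 spreading method:
Δσ = qBL/((B+z)(L+z)) = 167×5.3×13/((5.3+5.7)(13+5.7)) = 55.937 kPa
Final effective stress: σ'_f = 40.533 + 55.937 = 96.47 kPa.
σ'_f = 96.47 ≤ σ'_p = 133 kPa, so the clay remains overconsolidated and only the recompression index applies:
S_c = C_r·H/(1+e₀)·log₁₀(σ'_f/σ'_0) = 0.07×6.2/1.87×log₁₀(96.47/40.533)
    = 0.23209 × 0.37658 = 0.0874 m

S_c ≈ 87.4 mm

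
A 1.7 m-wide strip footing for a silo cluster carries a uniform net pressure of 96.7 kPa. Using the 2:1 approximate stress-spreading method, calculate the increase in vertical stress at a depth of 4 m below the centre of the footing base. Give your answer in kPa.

By the 2:1 method the load spreads at 1 horizontal : 2 vertical, so at depth z the loaded area has grown by z in each plan dimension:
Δσ = qB/(B+z) = 96.7×1.7/(1.7+4) = 28.84 kPa

Δσ_z ≈ 28.8 kPa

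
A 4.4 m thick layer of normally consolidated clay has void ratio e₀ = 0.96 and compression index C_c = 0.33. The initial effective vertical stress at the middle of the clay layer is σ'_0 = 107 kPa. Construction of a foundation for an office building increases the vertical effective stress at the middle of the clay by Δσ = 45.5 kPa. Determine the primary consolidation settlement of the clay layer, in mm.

Final effective stress: σ'_f = σ'_0 + Δσ = 107 + 45.5 = 152.5 kPa.
Normally consolidated clay, so the full stress increment lies on the virgin compression line:
S_c = C_c·H/(1+e₀)·log₁₀(σ'_f/σ'_0) = 0.33×4.4/(1+0.96)×log₁₀(152.5/107)
    = 0.74082 × 0.15389 = 0.114 m

S_c ≈ 114 mm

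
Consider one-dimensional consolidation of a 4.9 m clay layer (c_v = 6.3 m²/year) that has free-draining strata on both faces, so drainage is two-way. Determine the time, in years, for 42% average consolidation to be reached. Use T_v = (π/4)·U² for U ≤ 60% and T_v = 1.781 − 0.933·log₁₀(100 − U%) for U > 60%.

Drainage path length: H_d = H/2 = 2.45 m (double drainage).
U ≤ 60%: T_v = (π/4)·U² = (π/4)×0.42² = 0.13854.
t = T_v·H_d²/c_v = 0.13854×2.45²/6.3 = 0.132 years.

t ≈ 0.132 years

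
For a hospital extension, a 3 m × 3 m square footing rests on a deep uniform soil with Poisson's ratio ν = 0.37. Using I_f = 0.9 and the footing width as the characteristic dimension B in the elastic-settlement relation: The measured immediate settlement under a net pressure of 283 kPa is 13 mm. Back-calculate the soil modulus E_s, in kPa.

E_s ≈ 50700 kPa

S_e = q·B·(1−ν²)/E_s · I_f  ⇒  E_s = q·B·(1−ν²)·I_f / S_e.
E_s = 283 × 3 × 0.8631 × 0.9 / 0.013 = 50730 kPa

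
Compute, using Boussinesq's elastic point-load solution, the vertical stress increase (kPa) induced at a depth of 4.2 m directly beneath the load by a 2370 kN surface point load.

Boussinesq vertical stress below a point load on an elastic half-space:
Δσ_z = 3P/(2πz²) · [1 + (r/z)²]^(−5/2)
r/z = 0/4.2 = 0; [1+(r/z)²]^(−5/2) = 1.
Δσ_z = 3×2370/(2π×4.2²) × 1 = 64.149 × 1 = 64.15 kPa

Δσ_z ≈ 64.1 kPa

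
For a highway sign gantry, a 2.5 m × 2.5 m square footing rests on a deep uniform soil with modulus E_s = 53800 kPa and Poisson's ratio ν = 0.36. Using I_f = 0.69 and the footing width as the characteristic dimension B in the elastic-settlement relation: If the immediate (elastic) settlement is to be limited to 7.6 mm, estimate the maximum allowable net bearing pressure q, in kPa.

S_e = q·B·(1−ν²)/E_s · I_f  ⇒  q = S_e·E_s / (B·(1−ν²)·I_f).
q = 0.0076 × 53800 / (2.5 × 0.8704 × 0.69) = 272.3 kPa

q ≈ 272 kPa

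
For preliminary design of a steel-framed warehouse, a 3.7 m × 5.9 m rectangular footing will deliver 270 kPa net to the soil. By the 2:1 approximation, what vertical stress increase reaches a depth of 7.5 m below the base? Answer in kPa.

By the 2:1 method the load spreads at 1 horizontal : 2 vertical, so at depth z the loaded area has grown by z in each plan dimension:
Δσ = qBL/((B+z)(L+z)) = 270×3.7×5.9/((3.7+7.5)(5.9+7.5)) = 39.273 kPa

Δσ_z ≈ 39.3 kPa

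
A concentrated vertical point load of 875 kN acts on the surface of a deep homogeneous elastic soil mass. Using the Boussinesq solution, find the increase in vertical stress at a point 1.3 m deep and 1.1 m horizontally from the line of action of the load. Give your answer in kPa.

Δσ_z ≈ 64.1 kPa

Boussinesq vertical stress below a point load on an elastic half-space:
Δσ_z = 3P/(2πz²) · [1 + (r/z)²]^(−5/2)
r/z = 1.1/1.3 = 0.84615; [1+(r/z)²]^(−5/2) = 0.25925.
Δσ_z = 3×875/(2π×1.3²) × 0.25925 = 247.21 × 0.25925 = 64.09 kPa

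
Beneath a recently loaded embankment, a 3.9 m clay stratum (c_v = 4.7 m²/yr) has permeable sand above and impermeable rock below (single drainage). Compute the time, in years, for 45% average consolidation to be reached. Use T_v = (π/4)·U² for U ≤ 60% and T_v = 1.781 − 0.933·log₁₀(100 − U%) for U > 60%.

Drainage path length: H_d = H = 3.9 m (single drainage).
U ≤ 60%: T_v = (π/4)·U² = (π/4)×0.45² = 0.15904.
t = T_v·H_d²/c_v = 0.15904×3.9²/4.7 = 0.5147 years.

t ≈ 0.515 years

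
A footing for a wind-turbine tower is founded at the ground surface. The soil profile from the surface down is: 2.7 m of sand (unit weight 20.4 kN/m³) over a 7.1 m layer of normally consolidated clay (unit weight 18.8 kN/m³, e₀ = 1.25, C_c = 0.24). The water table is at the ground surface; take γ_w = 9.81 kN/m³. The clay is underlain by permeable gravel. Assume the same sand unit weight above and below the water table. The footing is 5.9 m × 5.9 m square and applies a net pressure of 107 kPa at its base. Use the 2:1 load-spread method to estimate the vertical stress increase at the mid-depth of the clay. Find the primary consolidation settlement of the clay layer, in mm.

S_c ≈ 115 mm

Mid-depth of clay below the ground surface: z = 2.7 + 7.1/2 = 6.25 m.
Total vertical stress at mid-clay: σ_v = 20.4×2.7 + 18.8×3.55 = 121.82 kPa.
Pore pressure: u = 9.81×(6.25 − 0) = 61.312 kPa.
Initial effective stress: σ'_0 = σ_v − u = 121.82 − 61.312 = 60.508 kPa.
Stress increase at mid-clay by the 2:1 spreading method:
Δσ = qBL/((B+z)(L+z)) = 107×5.9×5.9/((5.9+6.25)(5.9+6.25)) = 25.231 kPa
Final effective stress: σ'_f = σ'_0 + Δσ = 60.508 + 25.231 = 85.739 kPa.
Normally consolidated clay, so the full stress increment lies on the virgin compression line:
S_c = C_c·H/(1+e₀)·log₁₀(σ'_f/σ'_0) = 0.24×7.1/(1+1.25)×log₁₀(85.739/60.508)
    = 0.75733 × 0.15137 = 0.1146 m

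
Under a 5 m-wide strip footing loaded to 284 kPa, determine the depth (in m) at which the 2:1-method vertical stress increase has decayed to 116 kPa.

z ≈ 7.24 m

2:1 spreading — at depth z the loaded area has grown by z in each plan dimension:
qB/(B+z) = Δσ_z ⇒ z = qB/Δσ_z − B = 284×5/116 − 5 = 7.241 m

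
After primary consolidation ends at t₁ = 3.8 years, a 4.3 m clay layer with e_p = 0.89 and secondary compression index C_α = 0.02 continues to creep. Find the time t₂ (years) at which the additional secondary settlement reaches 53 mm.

t₂ ≈ 55.5 years

S_s = C_α·H/(1+e_p)·log₁₀(t₂/t₁) ⇒ log₁₀(t₂/t₁) = S_s·(1+e_p)/(C_α·H).
log₁₀(t₂/t₁) = 0.053 × (1+0.89) / (0.02×4.3) = 1.165
t₂ = t₁ × 10^1.165 = 3.8 × 14.61 = 55.53 years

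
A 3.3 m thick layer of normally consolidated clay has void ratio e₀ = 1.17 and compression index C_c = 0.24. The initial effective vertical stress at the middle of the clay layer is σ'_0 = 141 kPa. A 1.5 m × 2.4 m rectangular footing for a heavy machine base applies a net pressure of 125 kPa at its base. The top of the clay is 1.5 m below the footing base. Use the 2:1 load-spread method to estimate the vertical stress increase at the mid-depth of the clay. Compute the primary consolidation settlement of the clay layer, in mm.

Mid-depth of clay below the footing base: z = 1.5 + 3.3/2 = 3.15 m.
Stress increase at mid-clay by the 2:1 spreading method:
Δσ = qBL/((B+z)(L+z)) = 125×1.5×2.4/((1.5+3.15)(2.4+3.15)) = 17.437 kPa
Final effective stress: σ'_f = σ'_0 + Δσ = 141 + 17.437 = 158.44 kPa.
Normally consolidated clay, so the full stress increment lies on the virgin compression line:
S_c = C_c·H/(1+e₀)·log₁₀(σ'_f/σ'_0) = 0.24×3.3/(1+1.17)×log₁₀(158.44/141)
    = 0.36498 × 0.050646 = 0.01848 m

S_c ≈ 18.5 mm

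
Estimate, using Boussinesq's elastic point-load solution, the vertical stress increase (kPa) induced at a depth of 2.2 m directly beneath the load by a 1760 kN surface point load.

Δσ_z ≈ 174 kPa

Boussinesq vertical stress below a point load on an elastic half-space:
Δσ_z = 3P/(2πz²) · [1 + (r/z)²]^(−5/2)
r/z = 0/2.2 = 0; [1+(r/z)²]^(−5/2) = 1.
Δσ_z = 3×1760/(2π×2.2²) × 1 = 173.62 × 1 = 173.6 kPa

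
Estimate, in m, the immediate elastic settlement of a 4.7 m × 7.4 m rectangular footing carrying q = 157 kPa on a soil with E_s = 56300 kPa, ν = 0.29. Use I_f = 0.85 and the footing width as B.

Immediate (elastic) settlement: S_e = q·B·(1−ν²)/E_s · I_f.
S_e = 157 × 4.7 × (1 − 0.29²) / 56300 × 0.85
    = 157 × 4.7 × 0.9159 / 56300 × 0.85
    = 0.0102 m

S_e ≈ 0.0102 m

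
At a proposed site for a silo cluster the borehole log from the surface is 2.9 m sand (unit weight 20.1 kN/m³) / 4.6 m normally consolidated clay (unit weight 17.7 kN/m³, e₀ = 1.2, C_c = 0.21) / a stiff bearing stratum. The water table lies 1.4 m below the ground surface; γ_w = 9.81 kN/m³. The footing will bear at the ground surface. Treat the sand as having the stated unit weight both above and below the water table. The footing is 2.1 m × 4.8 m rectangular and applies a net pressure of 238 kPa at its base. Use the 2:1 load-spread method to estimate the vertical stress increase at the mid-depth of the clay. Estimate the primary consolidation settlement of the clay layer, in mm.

Mid-depth of clay below the ground surface: z = 2.9 + 4.6/2 = 5.2 m.
Total vertical stress at mid-clay: σ_v = 20.1×2.9 + 17.7×2.3 = 99 kPa.
Pore pressure: u = 9.81×(5.2 − 1.4) = 37.278 kPa.
Initial effective stress: σ'_0 = σ_v − u = 99 − 37.278 = 61.722 kPa.
Stress increase at mid-clay by the 2:1 spreading method:
Δσ = qBL/((B+z)(L+z)) = 238×2.1×4.8/((2.1+5.2)(4.8+5.2)) = 32.864 kPa
Final effective stress: σ'_f = σ'_0 + Δσ = 61.722 + 32.864 = 94.586 kPa.
Normally consolidated clay, so the full stress increment lies on the virgin compression line:
S_c = C_c·H/(1+e₀)·log₁₀(σ'_f/σ'_0) = 0.21×4.6/(1+1.2)×log₁₀(94.586/61.722)
    = 0.43909 × 0.18539 = 0.0814 m

S_c ≈ 81.4 mm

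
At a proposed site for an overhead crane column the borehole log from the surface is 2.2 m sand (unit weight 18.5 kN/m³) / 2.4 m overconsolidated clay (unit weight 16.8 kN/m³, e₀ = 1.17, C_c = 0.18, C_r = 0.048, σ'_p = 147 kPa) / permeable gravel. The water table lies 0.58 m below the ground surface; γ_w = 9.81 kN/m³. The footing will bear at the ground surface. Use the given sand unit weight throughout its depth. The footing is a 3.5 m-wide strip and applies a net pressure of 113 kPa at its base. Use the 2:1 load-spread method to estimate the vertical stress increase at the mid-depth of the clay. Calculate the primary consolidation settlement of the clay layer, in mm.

Mid-depth of clay below the ground surface: z = 2.2 + 2.4/2 = 3.4 m.
Total vertical stress at mid-clay: σ_v = 18.5×2.2 + 16.8×1.2 = 60.86 kPa.
Pore pressure: u = 9.81×(3.4 − 0.58) = 27.664 kPa.
Initial effective stress: σ'_0 = σ_v − u = 60.86 − 27.664 = 33.196 kPa.
Stress increase at mid-clay by the 2:1 spreading method:
Δσ = qB/(B+z) = 113×3.5/(3.5+3.4) = 57.319 kPa
Final effective stress: σ'_f = 33.196 + 57.319 = 90.515 kPa.
σ'_f = 90.515 ≤ σ'_p = 147 kPa, so the clay remains overconsolidated and only the recompression index applies:
S_c = C_r·H/(1+e₀)·log₁₀(σ'_f/σ'_0) = 0.048×2.4/2.17×log₁₀(90.515/33.196)
    = 0.053088 × 0.43563 = 0.02313 m

S_c ≈ 23.1 mm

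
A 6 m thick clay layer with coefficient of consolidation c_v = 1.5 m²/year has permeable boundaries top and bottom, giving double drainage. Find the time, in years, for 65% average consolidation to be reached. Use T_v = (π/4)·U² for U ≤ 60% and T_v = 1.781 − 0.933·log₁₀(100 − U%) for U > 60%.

t ≈ 2.04 years

Drainage path length: H_d = H/2 = 3 m (double drainage).
U > 60%: T_v = 1.781 − 0.933·log₁₀(100 − 65) = 0.34038.
t = T_v·H_d²/c_v = 0.34038×3²/1.5 = 2.042 years.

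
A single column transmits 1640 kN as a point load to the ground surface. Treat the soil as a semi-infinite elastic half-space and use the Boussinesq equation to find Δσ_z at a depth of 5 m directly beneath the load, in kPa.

Δσ_z ≈ 31.3 kPa

Boussinesq vertical stress below a point load on an elastic half-space:
Δσ_z = 3P/(2πz²) · [1 + (r/z)²]^(−5/2)
r/z = 0/5 = 0; [1+(r/z)²]^(−5/2) = 1.
Δσ_z = 3×1640/(2π×5²) × 1 = 31.322 × 1 = 31.32 kPa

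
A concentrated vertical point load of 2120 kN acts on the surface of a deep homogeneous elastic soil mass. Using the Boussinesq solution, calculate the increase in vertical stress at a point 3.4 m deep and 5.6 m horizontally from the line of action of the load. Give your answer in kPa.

Boussinesq vertical stress below a point load on an elastic half-space:
Δσ_z = 3P/(2πz²) · [1 + (r/z)²]^(−5/2)
r/z = 5.6/3.4 = 1.6471; [1+(r/z)²]^(−5/2) = 0.037648.
Δσ_z = 3×2120/(2π×3.4²) × 0.037648 = 87.563 × 0.037648 = 3.297 kPa

Δσ_z ≈ 3.3 kPa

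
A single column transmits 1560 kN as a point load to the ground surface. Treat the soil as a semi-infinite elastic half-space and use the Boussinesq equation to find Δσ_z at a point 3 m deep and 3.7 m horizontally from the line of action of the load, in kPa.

Δσ_z ≈ 8.2 kPa

Boussinesq vertical stress below a point load on an elastic half-space:
Δσ_z = 3P/(2πz²) · [1 + (r/z)²]^(−5/2)
r/z = 3.7/3 = 1.2333; [1+(r/z)²]^(−5/2) = 0.099088.
Δσ_z = 3×1560/(2π×3²) × 0.099088 = 82.761 × 0.099088 = 8.201 kPa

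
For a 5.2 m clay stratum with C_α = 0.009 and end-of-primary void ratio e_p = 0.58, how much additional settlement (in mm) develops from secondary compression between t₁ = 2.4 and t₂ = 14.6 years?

Secondary compression: S_s = C_α·H/(1+e_p)·log₁₀(t₂/t₁)
S_s = 0.009×5.2/(1+0.58)×log₁₀(14.6/2.4)
    = 0.02962 × 0.7841 = 0.02323 m

S_s ≈ 23.2 mm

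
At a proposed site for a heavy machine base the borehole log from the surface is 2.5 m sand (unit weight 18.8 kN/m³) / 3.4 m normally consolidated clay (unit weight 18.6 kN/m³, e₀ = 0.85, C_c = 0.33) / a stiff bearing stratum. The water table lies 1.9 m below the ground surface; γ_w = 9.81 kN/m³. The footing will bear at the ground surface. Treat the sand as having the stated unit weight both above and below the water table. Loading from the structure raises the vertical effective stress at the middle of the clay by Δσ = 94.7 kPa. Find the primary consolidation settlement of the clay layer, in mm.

Mid-depth of clay below the ground surface: z = 2.5 + 3.4/2 = 4.2 m.
Total vertical stress at mid-clay: σ_v = 18.8×2.5 + 18.6×1.7 = 78.62 kPa.
Pore pressure: u = 9.81×(4.2 − 1.9) = 22.563 kPa.
Initial effective stress: σ'_0 = σ_v − u = 78.62 − 22.563 = 56.057 kPa.
Final effective stress: σ'_f = σ'_0 + Δσ = 56.057 + 94.7 = 150.76 kPa.
Normally consolidated clay, so the full stress increment lies on the virgin compression line:
S_c = C_c·H/(1+e₀)·log₁₀(σ'_f/σ'_0) = 0.33×3.4/(1+0.85)×log₁₀(150.76/56.057)
    = 0.60649 × 0.42966 = 0.2606 m

S_c ≈ 261 mm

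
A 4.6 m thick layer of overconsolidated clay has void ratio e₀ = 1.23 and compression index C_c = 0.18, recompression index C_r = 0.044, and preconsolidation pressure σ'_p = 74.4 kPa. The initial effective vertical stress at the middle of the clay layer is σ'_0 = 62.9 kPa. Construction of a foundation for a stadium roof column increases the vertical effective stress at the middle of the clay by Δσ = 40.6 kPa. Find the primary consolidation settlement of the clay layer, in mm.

S_c ≈ 59.9 mm

Final effective stress: σ'_f = 62.9 + 40.6 = 103.5 kPa.
σ'_f = 103.5 > σ'_p = 74.4 kPa, so the stress path crosses the preconsolidation pressure — recompression up to σ'_p, then virgin compression beyond:
S_c = H/(1+e₀)·[C_r·log₁₀(σ'_p/σ'_0) + C_c·log₁₀(σ'_f/σ'_p)]
    = 4.6/2.23 × [0.044×log₁₀(74.4/62.9) + 0.18×log₁₀(103.5/74.4)]
    = 2.0628 × [0.0032086 + 0.025806] = 0.05985 m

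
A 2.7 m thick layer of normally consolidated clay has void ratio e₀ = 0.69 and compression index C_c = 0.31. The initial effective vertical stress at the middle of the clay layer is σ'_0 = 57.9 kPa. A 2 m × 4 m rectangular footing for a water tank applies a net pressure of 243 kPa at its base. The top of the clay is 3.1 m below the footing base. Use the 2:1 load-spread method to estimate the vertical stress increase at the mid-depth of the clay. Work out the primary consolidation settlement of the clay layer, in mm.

Mid-depth of clay below the footing base: z = 3.1 + 2.7/2 = 4.45 m.
Stress increase at mid-clay by the 2:1 spreading method:
Δσ = qBL/((B+z)(L+z)) = 243×2×4/((2+4.45)(4+4.45)) = 35.668 kPa
Final effective stress: σ'_f = σ'_0 + Δσ = 57.9 + 35.668 = 93.568 kPa.
Normally consolidated clay, so the full stress increment lies on the virgin compression line:
S_c = C_c·H/(1+e₀)·log₁₀(σ'_f/σ'_0) = 0.31×2.7/(1+0.69)×log₁₀(93.568/57.9)
    = 0.49527 × 0.20845 = 0.1032 m

S_c ≈ 103 mm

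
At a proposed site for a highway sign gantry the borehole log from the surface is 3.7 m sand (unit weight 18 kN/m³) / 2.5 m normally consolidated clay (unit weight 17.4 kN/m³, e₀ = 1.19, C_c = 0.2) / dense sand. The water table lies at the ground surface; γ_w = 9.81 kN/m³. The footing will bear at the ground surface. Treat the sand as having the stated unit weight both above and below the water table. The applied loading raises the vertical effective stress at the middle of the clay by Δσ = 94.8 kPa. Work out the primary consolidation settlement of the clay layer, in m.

S_c ≈ 0.121 m

Mid-depth of clay below the ground surface: z = 3.7 + 2.5/2 = 4.95 m.
Total vertical stress at mid-clay: σ_v = 18×3.7 + 17.4×1.25 = 88.35 kPa.
Pore pressure: u = 9.81×(4.95 − 0) = 48.56 kPa.
Initial effective stress: σ'_0 = σ_v − u = 88.35 − 48.56 = 39.79 kPa.
Final effective stress: σ'_f = σ'_0 + Δσ = 39.79 + 94.8 = 134.59 kPa.
Normally consolidated clay, so the full stress increment lies on the virgin compression line:
S_c = C_c·H/(1+e₀)·log₁₀(σ'_f/σ'_0) = 0.2×2.5/(1+1.19)×log₁₀(134.59/39.79)
    = 0.22831 × 0.52924 = 0.1208 m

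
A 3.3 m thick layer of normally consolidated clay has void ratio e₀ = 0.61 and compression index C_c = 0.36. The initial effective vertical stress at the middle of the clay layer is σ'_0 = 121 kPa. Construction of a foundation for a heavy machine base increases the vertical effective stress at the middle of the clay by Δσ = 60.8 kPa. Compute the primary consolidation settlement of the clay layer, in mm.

S_c ≈ 130 mm

Final effective stress: σ'_f = σ'_0 + Δσ = 121 + 60.8 = 181.8 kPa.
Normally consolidated clay, so the full stress increment lies on the virgin compression line:
S_c = C_c·H/(1+e₀)·log₁₀(σ'_f/σ'_0) = 0.36×3.3/(1+0.61)×log₁₀(181.8/121)
    = 0.73789 × 0.17681 = 0.1305 m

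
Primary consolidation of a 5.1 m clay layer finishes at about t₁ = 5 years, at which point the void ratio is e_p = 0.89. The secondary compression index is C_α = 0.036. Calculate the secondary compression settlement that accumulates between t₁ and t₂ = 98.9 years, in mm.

Secondary compression: S_s = C_α·H/(1+e_p)·log₁₀(t₂/t₁)
S_s = 0.036×5.1/(1+0.89)×log₁₀(98.9/5)
    = 0.09714 × 1.296 = 0.1259 m

S_s ≈ 126 mm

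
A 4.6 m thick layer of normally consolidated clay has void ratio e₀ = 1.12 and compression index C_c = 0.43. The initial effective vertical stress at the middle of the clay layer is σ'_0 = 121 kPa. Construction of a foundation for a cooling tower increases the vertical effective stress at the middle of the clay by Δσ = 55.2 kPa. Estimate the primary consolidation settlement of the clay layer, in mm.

S_c ≈ 152 mm

Final effective stress: σ'_f = σ'_0 + Δσ = 121 + 55.2 = 176.2 kPa.
Normally consolidated clay, so the full stress increment lies on the virgin compression line:
S_c = C_c·H/(1+e₀)·log₁₀(σ'_f/σ'_0) = 0.43×4.6/(1+1.12)×log₁₀(176.2/121)
    = 0.93302 × 0.16322 = 0.1523 m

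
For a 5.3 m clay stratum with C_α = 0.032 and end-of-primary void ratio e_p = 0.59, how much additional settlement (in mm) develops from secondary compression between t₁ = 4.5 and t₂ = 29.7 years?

Secondary compression: S_s = C_α·H/(1+e_p)·log₁₀(t₂/t₁)
S_s = 0.032×5.3/(1+0.59)×log₁₀(29.7/4.5)
    = 0.1067 × 0.8195 = 0.08742 m

S_s ≈ 87.4 mm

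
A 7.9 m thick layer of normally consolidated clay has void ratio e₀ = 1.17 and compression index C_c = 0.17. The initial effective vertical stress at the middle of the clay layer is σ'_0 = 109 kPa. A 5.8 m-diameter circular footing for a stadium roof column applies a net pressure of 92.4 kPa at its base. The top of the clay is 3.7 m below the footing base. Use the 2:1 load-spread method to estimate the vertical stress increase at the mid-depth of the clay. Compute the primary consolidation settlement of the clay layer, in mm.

S_c ≈ 39.3 mm

Mid-depth of clay below the footing base: z = 3.7 + 7.9/2 = 7.65 m.
Stress increase at mid-clay by the 2:1 spreading method:
Δσ ≈ qD²/(D+z)² = 92.4×5.8²/(5.8+7.65)² = 17.182 kPa
Final effective stress: σ'_f = σ'_0 + Δσ = 109 + 17.182 = 126.18 kPa.
Normally consolidated clay, so the full stress increment lies on the virgin compression line:
S_c = C_c·H/(1+e₀)·log₁₀(σ'_f/σ'_0) = 0.17×7.9/(1+1.17)×log₁₀(126.18/109)
    = 0.61889 × 0.063564 = 0.03934 m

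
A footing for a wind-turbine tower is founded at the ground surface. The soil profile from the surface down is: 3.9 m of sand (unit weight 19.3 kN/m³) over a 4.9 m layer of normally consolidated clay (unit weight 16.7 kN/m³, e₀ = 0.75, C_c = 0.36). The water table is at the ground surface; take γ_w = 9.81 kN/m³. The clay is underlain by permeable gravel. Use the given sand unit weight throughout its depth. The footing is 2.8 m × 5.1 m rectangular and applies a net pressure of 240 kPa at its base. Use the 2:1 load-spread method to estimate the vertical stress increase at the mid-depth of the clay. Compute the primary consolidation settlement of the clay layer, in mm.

S_c ≈ 208 mm

Mid-depth of clay below the ground surface: z = 3.9 + 4.9/2 = 6.35 m.
Total vertical stress at mid-clay: σ_v = 19.3×3.9 + 16.7×2.45 = 116.19 kPa.
Pore pressure: u = 9.81×(6.35 − 0) = 62.294 kPa.
Initial effective stress: σ'_0 = σ_v − u = 116.19 − 62.294 = 53.896 kPa.
Stress increase at mid-clay by the 2:1 spreading method:
Δσ = qBL/((B+z)(L+z)) = 240×2.8×5.1/((2.8+6.35)(5.1+6.35)) = 32.712 kPa
Final effective stress: σ'_f = σ'_0 + Δσ = 53.896 + 32.712 = 86.608 kPa.
Normally consolidated clay, so the full stress increment lies on the virgin compression line:
S_c = C_c·H/(1+e₀)·log₁₀(σ'_f/σ'_0) = 0.36×4.9/(1+0.75)×log₁₀(86.608/53.896)
    = 1.008 × 0.206 = 0.2076 m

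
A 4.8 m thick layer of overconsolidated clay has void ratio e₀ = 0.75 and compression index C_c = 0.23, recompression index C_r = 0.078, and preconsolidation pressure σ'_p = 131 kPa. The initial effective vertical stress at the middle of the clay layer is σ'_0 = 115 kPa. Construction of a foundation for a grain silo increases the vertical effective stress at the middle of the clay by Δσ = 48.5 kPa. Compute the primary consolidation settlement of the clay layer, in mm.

Final effective stress: σ'_f = 115 + 48.5 = 163.5 kPa.
σ'_f = 163.5 > σ'_p = 131 kPa, so the stress path crosses the preconsolidation pressure — recompression up to σ'_p, then virgin compression beyond:
S_c = H/(1+e₀)·[C_r·log₁₀(σ'_p/σ'_0) + C_c·log₁₀(σ'_f/σ'_p)]
    = 4.8/1.75 × [0.078×log₁₀(131/115) + 0.23×log₁₀(163.5/131)]
    = 2.7429 × [0.0044127 + 0.022137] = 0.07282 m

S_c ≈ 72.8 mm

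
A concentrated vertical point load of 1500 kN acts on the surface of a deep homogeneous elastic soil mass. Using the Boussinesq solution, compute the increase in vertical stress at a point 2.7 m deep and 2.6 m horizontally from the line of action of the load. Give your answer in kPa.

Boussinesq vertical stress below a point load on an elastic half-space:
Δσ_z = 3P/(2πz²) · [1 + (r/z)²]^(−5/2)
r/z = 2.6/2.7 = 0.96296; [1+(r/z)²]^(−5/2) = 0.19392.
Δσ_z = 3×1500/(2π×2.7²) × 0.19392 = 98.244 × 0.19392 = 19.05 kPa

Δσ_z ≈ 19.1 kPa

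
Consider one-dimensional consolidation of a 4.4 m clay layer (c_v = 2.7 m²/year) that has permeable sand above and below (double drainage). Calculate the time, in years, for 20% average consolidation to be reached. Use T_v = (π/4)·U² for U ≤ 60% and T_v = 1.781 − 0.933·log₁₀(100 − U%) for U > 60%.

t ≈ 0.0563 years

Drainage path length: H_d = H/2 = 2.2 m (double drainage).
U ≤ 60%: T_v = (π/4)·U² = (π/4)×0.2² = 0.031416.
t = T_v·H_d²/c_v = 0.031416×2.2²/2.7 = 0.05632 years.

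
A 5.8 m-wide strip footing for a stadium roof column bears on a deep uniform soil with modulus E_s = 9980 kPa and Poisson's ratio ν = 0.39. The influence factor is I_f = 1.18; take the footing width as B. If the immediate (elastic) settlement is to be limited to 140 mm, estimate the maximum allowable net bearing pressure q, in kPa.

S_e = q·B·(1−ν²)/E_s · I_f  ⇒  q = S_e·E_s / (B·(1−ν²)·I_f).
q = 0.14 × 9980 / (5.8 × 0.8479 × 1.18) = 240.8 kPa

q ≈ 241 kPa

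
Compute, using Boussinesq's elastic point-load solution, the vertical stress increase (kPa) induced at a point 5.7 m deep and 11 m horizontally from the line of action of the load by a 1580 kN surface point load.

Boussinesq vertical stress below a point load on an elastic half-space:
Δσ_z = 3P/(2πz²) · [1 + (r/z)²]^(−5/2)
r/z = 11/5.7 = 1.9298; [1+(r/z)²]^(−5/2) = 0.020615.
Δσ_z = 3×1580/(2π×5.7²) × 0.020615 = 23.219 × 0.020615 = 0.4787 kPa

Δσ_z ≈ 0.479 kPa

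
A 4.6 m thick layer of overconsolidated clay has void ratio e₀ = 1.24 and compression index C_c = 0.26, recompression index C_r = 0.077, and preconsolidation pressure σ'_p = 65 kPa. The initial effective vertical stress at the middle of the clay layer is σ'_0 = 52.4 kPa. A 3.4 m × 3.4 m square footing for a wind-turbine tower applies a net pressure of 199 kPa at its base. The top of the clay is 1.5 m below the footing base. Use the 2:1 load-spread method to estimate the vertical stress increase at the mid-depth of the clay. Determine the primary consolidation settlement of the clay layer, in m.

Mid-depth of clay below the footing base: z = 1.5 + 4.6/2 = 3.8 m.
Stress increase at mid-clay by the 2:1 spreading method:
Δσ = qBL/((B+z)(L+z)) = 199×3.4×3.4/((3.4+3.8)(3.4+3.8)) = 44.376 kPa
Final effective stress: σ'_f = 52.4 + 44.376 = 96.776 kPa.
σ'_f = 96.776 > σ'_p = 65 kPa, so the stress path crosses the preconsolidation pressure — recompression up to σ'_p, then virgin compression beyond:
S_c = H/(1+e₀)·[C_r·log₁₀(σ'_p/σ'_0) + C_c·log₁₀(σ'_f/σ'_p)]
    = 4.6/2.24 × [0.077×log₁₀(65/52.4) + 0.26×log₁₀(96.776/65)]
    = 2.0536 × [0.0072058 + 0.044942] = 0.1071 m

S_c ≈ 0.107 m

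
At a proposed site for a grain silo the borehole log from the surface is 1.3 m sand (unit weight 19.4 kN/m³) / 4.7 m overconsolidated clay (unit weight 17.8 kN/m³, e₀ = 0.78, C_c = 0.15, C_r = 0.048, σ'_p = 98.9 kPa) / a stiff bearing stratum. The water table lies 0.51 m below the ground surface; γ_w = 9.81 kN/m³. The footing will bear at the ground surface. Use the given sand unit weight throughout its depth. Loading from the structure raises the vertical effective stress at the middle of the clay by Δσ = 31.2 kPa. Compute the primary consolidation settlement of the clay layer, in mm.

S_c ≈ 34.2 mm

Mid-depth of clay below the ground surface: z = 1.3 + 4.7/2 = 3.65 m.
Total vertical stress at mid-clay: σ_v = 19.4×1.3 + 17.8×2.35 = 67.05 kPa.
Pore pressure: u = 9.81×(3.65 − 0.51) = 30.803 kPa.
Initial effective stress: σ'_0 = σ_v − u = 67.05 − 30.803 = 36.247 kPa.
Final effective stress: σ'_f = 36.247 + 31.2 = 67.447 kPa.
σ'_f = 67.447 ≤ σ'_p = 98.9 kPa, so the clay remains overconsolidated and only the recompression index applies:
S_c = C_r·H/(1+e₀)·log₁₀(σ'_f/σ'_0) = 0.048×4.7/1.78×log₁₀(67.447/36.247)
    = 0.12674 × 0.26969 = 0.03418 m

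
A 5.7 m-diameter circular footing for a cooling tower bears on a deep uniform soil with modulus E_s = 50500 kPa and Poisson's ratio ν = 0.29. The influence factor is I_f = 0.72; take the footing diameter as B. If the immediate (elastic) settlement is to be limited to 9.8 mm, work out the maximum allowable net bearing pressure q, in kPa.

q ≈ 132 kPa

S_e = q·B·(1−ν²)/E_s · I_f  ⇒  q = S_e·E_s / (B·(1−ν²)·I_f).
q = 0.0098 × 50500 / (5.7 × 0.9159 × 0.72) = 131.7 kPa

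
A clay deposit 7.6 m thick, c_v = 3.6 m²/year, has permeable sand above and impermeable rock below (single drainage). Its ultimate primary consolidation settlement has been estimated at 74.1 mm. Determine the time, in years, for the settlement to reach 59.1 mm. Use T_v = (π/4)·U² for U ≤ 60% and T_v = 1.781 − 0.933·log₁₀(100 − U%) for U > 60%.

Drainage path length: H_d = H = 7.6 m (single drainage).
U = S(t)/S_ult = 59.1/74.1 = 0.7976.
U > 60%: T_v = 1.781 − 0.933·log₁₀(100 − 79.757) = 0.56225.
t = T_v·H_d²/c_v = 0.56225×7.6²/3.6 = 9.021 years.

t ≈ 9.02 years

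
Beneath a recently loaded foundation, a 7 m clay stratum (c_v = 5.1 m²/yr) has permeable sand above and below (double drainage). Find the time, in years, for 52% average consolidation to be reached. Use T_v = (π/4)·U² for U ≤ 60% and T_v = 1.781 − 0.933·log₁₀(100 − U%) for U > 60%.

Drainage path length: H_d = H/2 = 3.5 m (double drainage).
U ≤ 60%: T_v = (π/4)·U² = (π/4)×0.52² = 0.21237.
t = T_v·H_d²/c_v = 0.21237×3.5²/5.1 = 0.5101 years.

t ≈ 0.51 years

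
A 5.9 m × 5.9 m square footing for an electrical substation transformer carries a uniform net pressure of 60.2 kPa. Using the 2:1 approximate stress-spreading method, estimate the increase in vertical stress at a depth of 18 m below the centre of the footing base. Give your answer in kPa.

By the 2:1 method the load spreads at 1 horizontal : 2 vertical, so at depth z the loaded area has grown by z in each plan dimension:
Δσ = qBL/((B+z)(L+z)) = 60.2×5.9×5.9/((5.9+18)(5.9+18)) = 3.6686 kPa

Δσ_z ≈ 3.67 kPa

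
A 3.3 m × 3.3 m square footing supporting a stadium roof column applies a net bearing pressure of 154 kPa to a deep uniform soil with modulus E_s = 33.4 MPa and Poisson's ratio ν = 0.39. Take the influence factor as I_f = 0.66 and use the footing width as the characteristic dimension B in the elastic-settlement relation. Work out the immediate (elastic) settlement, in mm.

Immediate (elastic) settlement: S_e = q·B·(1−ν²)/E_s · I_f.
E_s = 33.4 MPa = 33400 kPa.
S_e = 154 × 3.3 × (1 − 0.39²) / 33400 × 0.66
    = 154 × 3.3 × 0.8479 / 33400 × 0.66
    = 0.008515 m = 8.515 mm

S_e ≈ 8.51 mm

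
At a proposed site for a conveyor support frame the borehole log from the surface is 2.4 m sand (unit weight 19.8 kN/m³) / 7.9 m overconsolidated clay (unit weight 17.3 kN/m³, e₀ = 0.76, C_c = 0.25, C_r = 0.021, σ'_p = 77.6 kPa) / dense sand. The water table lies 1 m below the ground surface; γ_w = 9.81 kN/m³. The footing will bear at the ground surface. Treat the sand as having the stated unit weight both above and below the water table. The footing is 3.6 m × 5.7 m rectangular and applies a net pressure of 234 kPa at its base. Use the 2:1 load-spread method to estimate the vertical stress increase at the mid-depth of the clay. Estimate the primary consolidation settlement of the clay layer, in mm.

S_c ≈ 148 mm

Mid-depth of clay below the ground surface: z = 2.4 + 7.9/2 = 6.35 m.
Total vertical stress at mid-clay: σ_v = 19.8×2.4 + 17.3×3.95 = 115.86 kPa.
Pore pressure: u = 9.81×(6.35 − 1) = 52.483 kPa.
Initial effective stress: σ'_0 = σ_v − u = 115.86 − 52.483 = 63.377 kPa.
Stress increase at mid-clay by the 2:1 spreading method:
Δσ = qBL/((B+z)(L+z)) = 234×3.6×5.7/((3.6+6.35)(5.7+6.35)) = 40.048 kPa
Final effective stress: σ'_f = 63.377 + 40.048 = 103.43 kPa.
σ'_f = 103.43 > σ'_p = 77.6 kPa, so the stress path crosses the preconsolidation pressure — recompression up to σ'_p, then virgin compression beyond:
S_c = H/(1+e₀)·[C_r·log₁₀(σ'_p/σ'_0) + C_c·log₁₀(σ'_f/σ'_p)]
    = 7.9/1.76 × [0.021×log₁₀(77.6/63.377) + 0.25×log₁₀(103.43/77.6)]
    = 4.4886 × [0.0018465 + 0.031196] = 0.1483 m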